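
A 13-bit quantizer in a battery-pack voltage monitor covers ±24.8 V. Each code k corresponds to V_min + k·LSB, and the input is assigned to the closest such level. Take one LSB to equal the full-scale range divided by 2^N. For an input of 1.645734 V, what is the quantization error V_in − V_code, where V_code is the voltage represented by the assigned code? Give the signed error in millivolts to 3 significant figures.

The full-scale span is 24.8 − (-24.8) = 49.6 V. LSB = 49.6 V / 2^13 ≈ 6.055 mV.
Position in LSBs: (1.645734 − (-24.8)) × 8192/49.6 = 4367.8116; rounding gives k = 4368.
V_code = -24.8 + (4368/8192) × 49.6 = 1.646875000 V.
Error = V_in − V_code = 1.645734 − (1.646875000) = −1.14 mV.

−1.14 mV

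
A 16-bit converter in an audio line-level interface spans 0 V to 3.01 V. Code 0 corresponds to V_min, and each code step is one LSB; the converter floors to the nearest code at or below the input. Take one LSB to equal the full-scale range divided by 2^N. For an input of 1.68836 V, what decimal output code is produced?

Span = 3.01 V. LSB = 3.01 V / 2^16 ≈ 45.93 µV.
(V_in − V_min) × 2^16/range = (1.68836 − (0)) × 65536/3.01 = 36760.253.
Floor → code = 36760.

36760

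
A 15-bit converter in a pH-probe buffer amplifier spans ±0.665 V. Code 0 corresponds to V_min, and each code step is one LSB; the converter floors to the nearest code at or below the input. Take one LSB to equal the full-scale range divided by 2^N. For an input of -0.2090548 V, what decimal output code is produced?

11233

The full-scale span is 0.665 − (-0.665) = 1.33 V. LSB = 1.33 V / 2^15 ≈ 40.59 µV.
V_in − V_min = -0.2090548 − (-0.665) = 0.4559452 V.
Divide by LSB: 0.4559452 × 32768/1.33 = 11233.3927.
Truncating gives code 11233.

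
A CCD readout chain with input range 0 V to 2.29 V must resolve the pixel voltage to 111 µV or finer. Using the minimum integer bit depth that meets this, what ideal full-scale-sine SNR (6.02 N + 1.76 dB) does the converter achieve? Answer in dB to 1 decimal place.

Range is 2.29 V.
2.29 V / 111 µV = 20630. Since 2^14 = 16384 and 2^15 = 32768, N = 15.
SNR = 6.02 × 15 + 1.76 = 92.06 dB.

92.1 dB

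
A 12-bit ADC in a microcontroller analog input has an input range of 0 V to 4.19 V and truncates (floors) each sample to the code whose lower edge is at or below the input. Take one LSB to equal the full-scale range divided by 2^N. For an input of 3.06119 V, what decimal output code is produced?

2992

V_FS = 4.19 V. LSB = 4.19 V / 2^12 ≈ 1.023 mV.
(V_in − V_min) × 2^12/range = (3.06119 − (0)) × 4096/4.19 = 2992.514.
Floor → code = 2992.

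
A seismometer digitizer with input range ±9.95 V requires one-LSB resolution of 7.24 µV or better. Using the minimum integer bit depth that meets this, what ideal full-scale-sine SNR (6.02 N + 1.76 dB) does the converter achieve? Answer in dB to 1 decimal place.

The full-scale span is 9.95 − (-9.95) = 19.9 V.
19.9 V / 7.24 µV = 2.749e6. Since 2^21 = 2097152 and 2^22 = 4194304, N = 22.
Ideal SNR at N = 22: 6.02·22 + 1.76 = 134.2 dB.

134.2 dB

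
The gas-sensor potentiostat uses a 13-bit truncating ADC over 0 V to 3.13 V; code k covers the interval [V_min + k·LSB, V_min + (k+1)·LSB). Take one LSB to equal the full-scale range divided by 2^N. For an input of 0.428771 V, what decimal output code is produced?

1122

V_FS = 3.13 V. LSB = 3.13 V / 2^13 ≈ 382.1 µV.
code = ⌊(V_in − V_min)/LSB⌋ = ⌊(V_in − V_min) × 2^13 / range⌋
     = ⌊(0.428771 − (0)) × 8192 / 3.13⌋ = ⌊0.428771 × 8192/3.13⌋
     = ⌊1122.202⌋ = 1122.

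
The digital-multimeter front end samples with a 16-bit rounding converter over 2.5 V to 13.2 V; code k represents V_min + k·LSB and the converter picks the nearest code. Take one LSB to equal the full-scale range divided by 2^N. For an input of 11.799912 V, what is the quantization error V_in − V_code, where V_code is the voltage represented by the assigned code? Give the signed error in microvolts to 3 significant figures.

−56.0 µV

Span: 13.2 V − (2.5 V) = 10.7 V. LSB = 10.7 V / 2^16 ≈ 163.3 µV.
Position in LSBs: (11.799912 − (2.5)) × 65536/10.7 = 56960.6573; rounding gives k = 56961.
Reconstructed level: 2.5 + 56961 × 10.7/65536 V = 11.799967957 V.
e = 11.799912 − (11.799967957) = −56.0 µV.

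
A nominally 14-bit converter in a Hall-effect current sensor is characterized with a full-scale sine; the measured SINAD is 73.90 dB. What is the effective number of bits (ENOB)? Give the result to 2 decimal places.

11.98 bits

ENOB = (SINAD − 1.76) / 6.02 = (73.90 − 1.76) / 6.02 = 72.14 / 6.02 = 11.9834.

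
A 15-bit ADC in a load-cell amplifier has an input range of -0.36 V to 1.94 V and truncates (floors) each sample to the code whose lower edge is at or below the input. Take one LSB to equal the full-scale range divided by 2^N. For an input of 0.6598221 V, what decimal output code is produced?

Full-scale range = 1.94 V − (-0.36 V) = 2.3 V. LSB = 2.3 V / 2^15 ≈ 70.19 µV.
code = ⌊(V_in − V_min)/LSB⌋ = ⌊(V_in − V_min) × 2^15 / range⌋
     = ⌊(0.6598221 − (-0.36)) × 32768 / 2.3⌋ = ⌊1.0198221 × 32768/2.3⌋
     = ⌊14529.361⌋ = 14529.

14529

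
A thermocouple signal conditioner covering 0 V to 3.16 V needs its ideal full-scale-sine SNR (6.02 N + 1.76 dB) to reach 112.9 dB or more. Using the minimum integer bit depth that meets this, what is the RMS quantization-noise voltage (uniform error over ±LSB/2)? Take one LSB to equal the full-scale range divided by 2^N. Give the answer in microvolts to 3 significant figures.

1.74 µV

V_FS = 3.16 V.
Solving 6.02 N ≥ 112.9 − 1.76: N ≥ 18.462. Round up → N = 19.
Step size = 3.16/524288 V = 6.0272 µV.
V_rms = LSB/√12 = 1.74 µV.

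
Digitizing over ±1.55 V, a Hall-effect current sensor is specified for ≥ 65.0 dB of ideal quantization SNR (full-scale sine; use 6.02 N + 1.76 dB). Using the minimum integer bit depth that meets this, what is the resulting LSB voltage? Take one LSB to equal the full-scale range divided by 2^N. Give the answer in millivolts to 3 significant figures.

The full-scale span is 1.55 − (-1.55) = 3.1 V.
Solving 6.02 N ≥ 65.0 − 1.76: N ≥ 10.505. Round up → N = 11.
Step size = 3.1/2048 V = 1.51 mV.

1.51 mV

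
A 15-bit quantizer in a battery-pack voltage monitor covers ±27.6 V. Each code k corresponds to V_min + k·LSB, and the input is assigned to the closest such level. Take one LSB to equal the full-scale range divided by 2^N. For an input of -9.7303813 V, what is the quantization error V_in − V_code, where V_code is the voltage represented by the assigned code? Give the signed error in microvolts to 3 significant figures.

−303 µV

Full-scale range = 27.6 V − (-27.6 V) = 55.2 V. LSB = 55.2 V / 2^15 ≈ 1.685 mV.
(-9.7303813 − (-27.6)) / LSB = 17.8696187 × 32768/55.2 = 10607.8200. Nearest integer: k = 10608.
Reconstructed level: -27.6 + 10608 × 55.2/32768 V = -9.7300781250 V.
V_in − V_code = -9.7303813 − (-9.7300781250) = −303 µV.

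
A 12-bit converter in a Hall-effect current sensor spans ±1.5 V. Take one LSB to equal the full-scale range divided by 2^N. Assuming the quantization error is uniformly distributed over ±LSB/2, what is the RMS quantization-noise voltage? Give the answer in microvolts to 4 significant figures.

211.4 µV

The full-scale span is 1.5 − (-1.5) = 3 V.
One LSB is 3 V / 4096 = 0.732422 mV.
For a uniform distribution on [−LSB/2, +LSB/2], V_rms = LSB/√12 = 0.732422 mV/3.4641 = 211.4 µV.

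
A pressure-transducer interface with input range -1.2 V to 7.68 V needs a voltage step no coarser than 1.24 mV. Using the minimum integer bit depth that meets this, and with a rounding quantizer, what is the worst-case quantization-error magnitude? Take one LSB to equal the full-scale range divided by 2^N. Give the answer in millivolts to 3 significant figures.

0.542 mV

Range = 7.68 − (-1.2) = 8.88 V.
Need 2^N ≥ 8.88 V / 1.24 mV = 7161 → N_min = 13.
Step size = 8.88/8192 V = 1.0840 mV.
Half an LSB is 0.542 mV.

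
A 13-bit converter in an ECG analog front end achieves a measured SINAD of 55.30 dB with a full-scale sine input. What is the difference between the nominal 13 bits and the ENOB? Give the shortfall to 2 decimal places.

4.11 bits

N_eff = (55.30 − 1.76)/6.02 = 8.8937 bits.
13 − 8.8937 = 4.11 bits below nominal.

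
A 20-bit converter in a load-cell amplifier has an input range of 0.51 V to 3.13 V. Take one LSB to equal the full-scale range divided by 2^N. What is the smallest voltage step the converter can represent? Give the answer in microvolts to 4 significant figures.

Full-scale range = 3.13 V − (0.51 V) = 2.62 V.
Number of codes = 2^20 = 1048576.
LSB = 2.62 V ÷ 2^20 = 2.62/1048576 V = 2.499 µV.

2.499 µV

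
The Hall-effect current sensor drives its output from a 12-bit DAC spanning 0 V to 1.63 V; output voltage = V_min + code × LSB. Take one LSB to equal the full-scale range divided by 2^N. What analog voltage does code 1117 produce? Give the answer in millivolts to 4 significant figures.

444.5 mV

Range is 1.63 V. LSB = 1.63 V / 2^12.
V_out = V_min + code × LSB = 0 V + 1117 × 1.63 V / 4096
      = 0 + 0.444509 = 0.444509 V.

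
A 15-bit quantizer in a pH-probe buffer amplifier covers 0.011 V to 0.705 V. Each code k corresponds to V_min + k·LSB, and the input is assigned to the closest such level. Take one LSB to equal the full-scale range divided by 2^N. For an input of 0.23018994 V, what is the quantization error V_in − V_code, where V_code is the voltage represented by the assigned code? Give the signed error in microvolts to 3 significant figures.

Span: 0.705 V − (0.011 V) = 0.694 V. LSB = 0.694 V / 2^15 ≈ 21.18 µV.
Position in LSBs: (0.23018994 − (0.011)) × 32768/0.694 = 10349.3025; rounding gives k = 10349.
V_code = V_min + k × range/2^15 = 0.011 + 10349 × 0.694/32768 = 0.23018353271 V.
V_in − V_code = 0.23018994 − (0.23018353271) = +6.41 µV.

+6.41 µV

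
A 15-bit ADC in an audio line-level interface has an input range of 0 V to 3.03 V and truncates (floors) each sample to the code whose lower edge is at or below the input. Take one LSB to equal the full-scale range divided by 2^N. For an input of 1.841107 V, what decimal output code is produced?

19910

Span = 3.03 V. LSB = 3.03 V / 2^15 ≈ 92.47 µV.
(V_in − V_min) × 2^15/range = (1.841107 − (0)) × 32768/3.03 = 19910.691.
Floor → code = 19910.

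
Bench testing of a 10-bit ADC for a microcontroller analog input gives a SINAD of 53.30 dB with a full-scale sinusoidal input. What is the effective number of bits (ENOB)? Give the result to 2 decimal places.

ENOB = (53.30 − 1.76)/6.02 = 8.5615 bits.

8.56 bits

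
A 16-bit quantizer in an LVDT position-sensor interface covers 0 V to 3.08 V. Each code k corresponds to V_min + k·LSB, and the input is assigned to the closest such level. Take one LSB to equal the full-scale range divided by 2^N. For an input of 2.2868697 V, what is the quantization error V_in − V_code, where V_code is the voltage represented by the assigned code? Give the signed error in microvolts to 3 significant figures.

−7.74 µV

Full-scale range = 3.08 V. LSB = 3.08 V / 2^16 ≈ 47.00 µV.
(V_in − V_min)/LSB = (2.2868697 − (0)) × 65536/3.08 = 48659.8353 → nearest code k = 48660.
V_code = 0 + (48660/65536) × 3.08 = 2.2868774414 V.
e = 2.2868697 − (2.2868774414) = −7.74 µV.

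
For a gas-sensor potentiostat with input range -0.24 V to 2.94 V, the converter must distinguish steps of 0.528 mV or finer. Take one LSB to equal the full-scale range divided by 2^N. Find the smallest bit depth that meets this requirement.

The full-scale span is 2.94 − (-0.24) = 3.18 V.
Need 2^N ≥ 3.18 V / 0.528 mV = 6023 → N_min = 13.

13 bits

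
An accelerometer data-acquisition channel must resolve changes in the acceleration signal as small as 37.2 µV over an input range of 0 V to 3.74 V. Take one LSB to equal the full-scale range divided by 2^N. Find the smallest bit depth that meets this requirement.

17 bits

Full-scale range = 3.74 V.
3.74 V / 37.2 µV = 100500. Since 2^16 = 65536 and 2^17 = 131072, N = 17.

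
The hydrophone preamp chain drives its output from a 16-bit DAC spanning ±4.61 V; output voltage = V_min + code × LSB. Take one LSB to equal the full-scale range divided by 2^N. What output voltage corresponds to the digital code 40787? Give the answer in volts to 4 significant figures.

Range = 4.61 − (-4.61) = 9.22 V. LSB = 9.22 V / 2^16.
V_out = V_min + code × LSB = -4.61 V + 40787 × 9.22 V / 65536
      = -4.61 + 5.73816 = 1.12816 V.

1.128 V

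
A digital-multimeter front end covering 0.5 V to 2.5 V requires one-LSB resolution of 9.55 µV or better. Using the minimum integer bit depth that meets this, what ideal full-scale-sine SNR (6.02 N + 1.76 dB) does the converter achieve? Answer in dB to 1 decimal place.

110.1 dB

Range = 2.5 − (0.5) = 2 V.
Need 2^N ≥ 2 V / 9.55 µV = 209400 → N_min = 18.
6.02(18) + 1.76 = 110.12 dB.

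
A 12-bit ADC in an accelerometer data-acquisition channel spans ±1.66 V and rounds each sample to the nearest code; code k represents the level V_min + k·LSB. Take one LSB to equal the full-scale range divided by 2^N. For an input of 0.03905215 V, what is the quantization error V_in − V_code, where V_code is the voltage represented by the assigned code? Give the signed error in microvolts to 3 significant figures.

Range = 1.66 − (-1.66) = 3.32 V. LSB = 3.32 V / 2^12 ≈ 0.8105 mV.
Position in LSBs: (0.03905215 − (-1.66)) × 4096/3.32 = 2096.1800; rounding gives k = 2096.
V_code = -1.66 + (2096/4096) × 3.32 = 0.03890625000 V.
V_in − V_code = 0.03905215 − (0.03890625000) = +146 µV.

+146 µV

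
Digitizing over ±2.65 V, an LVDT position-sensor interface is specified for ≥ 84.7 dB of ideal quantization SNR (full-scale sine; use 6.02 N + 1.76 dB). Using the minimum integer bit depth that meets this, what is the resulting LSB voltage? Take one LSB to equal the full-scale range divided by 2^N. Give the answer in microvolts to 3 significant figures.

Full-scale range = 2.65 V − (-2.65 V) = 5.3 V.
Solving 6.02 N ≥ 84.7 − 1.76: N ≥ 13.777. Round up → N = 14.
One LSB is 5.3 V / 16384 = 323 µV.

323 µV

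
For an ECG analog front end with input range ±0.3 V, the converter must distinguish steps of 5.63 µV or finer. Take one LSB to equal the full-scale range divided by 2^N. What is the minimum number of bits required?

The full-scale span is 0.3 − (-0.3) = 0.6 V.
Need 2^N ≥ 0.6 V / 5.63 µV = 106600 → N_min = 17.

17 bits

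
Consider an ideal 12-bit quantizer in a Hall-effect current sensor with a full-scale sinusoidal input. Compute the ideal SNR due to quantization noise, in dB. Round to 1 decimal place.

74.0 dB

Ideal quantization SNR: 6.02 × 12 + 1.76 dB = 74.0 dB.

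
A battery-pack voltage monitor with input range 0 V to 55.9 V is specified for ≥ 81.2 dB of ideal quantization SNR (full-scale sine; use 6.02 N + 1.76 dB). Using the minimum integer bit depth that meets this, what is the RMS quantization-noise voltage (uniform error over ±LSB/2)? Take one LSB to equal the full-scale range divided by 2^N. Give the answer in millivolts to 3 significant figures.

Full-scale range = 55.9 V.
Required N = ⌈(81.2 − 1.76)/6.02⌉ = ⌈13.196⌉ = 14.
One LSB is 55.9 V / 16384 = 3.4119 mV.
RMS noise = LSB/√12 = 0.985 mV.

0.985 mV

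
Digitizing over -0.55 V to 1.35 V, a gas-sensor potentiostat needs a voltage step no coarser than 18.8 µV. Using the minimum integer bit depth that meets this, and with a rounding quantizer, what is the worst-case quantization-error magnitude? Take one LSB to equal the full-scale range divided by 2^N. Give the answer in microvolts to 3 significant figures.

7.25 µV

Range = 1.35 − (-0.55) = 1.9 V.
Levels needed ≥ 1.9/18.8 µV = 101100. 2^17 = 131072 suffices, so N_min = 17.
LSB = 1.9 V ÷ 2^17 = 1.9/131072 V = 14.496 µV.
|e|_max = LSB/2 = 7.25 µV.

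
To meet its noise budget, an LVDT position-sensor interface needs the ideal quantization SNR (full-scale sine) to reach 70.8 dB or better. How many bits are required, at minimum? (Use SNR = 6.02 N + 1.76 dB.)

12 bits

Solving 6.02 N ≥ 70.8 − 1.76: N ≥ 11.468. Round up → N = 12.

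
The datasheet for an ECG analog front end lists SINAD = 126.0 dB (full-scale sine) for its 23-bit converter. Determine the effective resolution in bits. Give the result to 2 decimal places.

20.64 bits

ENOB = (SINAD − 1.76) / 6.02 = (126.0 − 1.76) / 6.02 = 124.24 / 6.02 = 20.6379.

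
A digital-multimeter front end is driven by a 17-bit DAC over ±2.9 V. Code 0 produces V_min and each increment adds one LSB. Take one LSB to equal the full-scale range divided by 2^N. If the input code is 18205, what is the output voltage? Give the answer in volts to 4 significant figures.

Span: 2.9 V − (-2.9 V) = 5.8 V. LSB = 5.8 V / 2^17.
V_out = -2.9 + 18205 × (5.8/131072) V
      = -2.9 V + 0.805580 V = -2.09442 V.

-2.094 V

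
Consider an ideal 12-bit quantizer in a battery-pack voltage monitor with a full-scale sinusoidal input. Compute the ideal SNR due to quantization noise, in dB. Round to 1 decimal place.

SNR = 6.02·12 + 1.76 = 74.00 dB.

74.0 dB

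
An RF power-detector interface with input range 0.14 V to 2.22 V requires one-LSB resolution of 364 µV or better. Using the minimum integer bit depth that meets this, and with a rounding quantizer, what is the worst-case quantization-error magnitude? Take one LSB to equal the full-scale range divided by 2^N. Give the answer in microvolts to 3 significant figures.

Range = 2.22 − (0.14) = 2.08 V.
Levels needed ≥ 2.08/364 µV = 5714. 2^13 = 8192 suffices, so N_min = 13.
LSB = 2.08 V ÷ 2^13 = 2.08/8192 V = 253.91 µV.
Half an LSB is 127 µV.

127 µV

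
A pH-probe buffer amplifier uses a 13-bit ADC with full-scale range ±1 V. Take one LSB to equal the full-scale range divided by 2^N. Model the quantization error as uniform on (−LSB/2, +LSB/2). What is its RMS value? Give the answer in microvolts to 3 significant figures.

70.5 µV

Span: 1 V − (-1 V) = 2 V.
LSB = 2 V / 2^13 = 244.14 µV.
σ_q = LSB/√12 = 244.14 µV/3.4641 = 70.5 µV.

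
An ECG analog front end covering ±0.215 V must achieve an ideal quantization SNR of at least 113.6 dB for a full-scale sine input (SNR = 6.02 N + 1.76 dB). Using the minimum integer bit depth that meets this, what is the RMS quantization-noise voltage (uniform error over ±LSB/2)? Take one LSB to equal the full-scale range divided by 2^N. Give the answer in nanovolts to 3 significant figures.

Full-scale range = 0.215 V − (-0.215 V) = 0.43 V.
Solving 6.02 N ≥ 113.6 − 1.76: N ≥ 18.578. Round up → N = 19.
LSB = 0.43 V / 2^19 = 0.82016 µV.
RMS noise = LSB/√12 = 237 nV.

237 nV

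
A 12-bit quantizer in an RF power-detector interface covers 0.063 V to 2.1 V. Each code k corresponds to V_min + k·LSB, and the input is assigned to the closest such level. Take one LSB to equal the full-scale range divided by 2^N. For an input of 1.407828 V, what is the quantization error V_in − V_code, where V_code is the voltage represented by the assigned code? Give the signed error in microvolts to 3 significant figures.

The full-scale span is 2.1 − (0.063) = 2.037 V. LSB = 2.037 V / 2^12 ≈ 497.3 µV.
(V_in − V_min)/LSB = (1.407828 − (0.063)) × 4096/2.037 = 2704.1804 → nearest code k = 2704.
V_code = 0.063 + (2704/4096) × 2.037 = 1.407738281 V.
V_in − V_code = 1.407828 − (1.407738281) = +89.7 µV.

+89.7 µV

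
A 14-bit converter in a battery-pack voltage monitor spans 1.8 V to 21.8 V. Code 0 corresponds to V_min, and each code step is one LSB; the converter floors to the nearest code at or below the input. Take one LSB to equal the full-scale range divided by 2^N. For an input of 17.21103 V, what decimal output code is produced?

Span: 21.8 V − (1.8 V) = 20 V. LSB = 20 V / 2^14 ≈ 1.221 mV.
V_in − V_min = 17.21103 − (1.8) = 15.41103 V.
Divide by LSB: 15.41103 × 16384/20 = 12624.7158.
Truncating gives code 12624.

12624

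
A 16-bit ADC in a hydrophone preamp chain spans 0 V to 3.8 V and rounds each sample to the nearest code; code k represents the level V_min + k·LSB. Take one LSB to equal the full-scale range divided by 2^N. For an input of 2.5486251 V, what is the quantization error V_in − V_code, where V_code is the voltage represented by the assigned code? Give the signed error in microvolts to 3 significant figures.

Range is 3.8 V. LSB = 3.8 V / 2^16 ≈ 57.98 µV.
(2.5486251 − (0)) / LSB = 2.5486251 × 65536/3.8 = 43954.3933. Nearest integer: k = 43954.
Reconstructed level: 0 + 43954 × 3.8/65536 V = 2.5486022949 V.
e = 2.5486251 − (2.5486022949) = +22.8 µV.

+22.8 µV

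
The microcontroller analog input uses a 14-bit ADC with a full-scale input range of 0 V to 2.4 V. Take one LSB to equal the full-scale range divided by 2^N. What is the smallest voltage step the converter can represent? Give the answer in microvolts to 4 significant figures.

Range is 2.4 V.
There are 2^14 = 16384 steps.
Step size = 2.4/16384 V = 146.5 µV.

146.5 µV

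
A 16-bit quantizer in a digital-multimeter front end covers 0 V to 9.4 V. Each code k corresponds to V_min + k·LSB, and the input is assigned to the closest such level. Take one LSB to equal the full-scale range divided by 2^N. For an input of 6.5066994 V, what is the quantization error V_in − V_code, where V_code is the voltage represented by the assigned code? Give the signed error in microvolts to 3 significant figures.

Full-scale range = 9.4 V. LSB = 9.4 V / 2^16 ≈ 143.4 µV.
(6.5066994 − (0)) / LSB = 6.5066994 × 65536/9.4 = 45364.1545. Nearest integer: k = 45364.
V_code = V_min + k × range/2^16 = 0 + 45364 × 9.4/65536 = 6.5066772461 V.
Error = V_in − V_code = 6.5066994 − (6.5066772461) = +22.2 µV.

+22.2 µV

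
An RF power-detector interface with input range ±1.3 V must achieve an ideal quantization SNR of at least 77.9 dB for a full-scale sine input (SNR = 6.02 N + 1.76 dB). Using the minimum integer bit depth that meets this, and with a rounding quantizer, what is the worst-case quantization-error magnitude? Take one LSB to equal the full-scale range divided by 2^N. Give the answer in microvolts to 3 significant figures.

159 µV

Span: 1.3 V − (-1.3 V) = 2.6 V.
Required N = ⌈(77.9 − 1.76)/6.02⌉ = ⌈12.648⌉ = 13.
LSB = 2.6 V / 2^13 = 317.38 µV.
Max error for round-to-nearest is LSB/2 = 159 µV.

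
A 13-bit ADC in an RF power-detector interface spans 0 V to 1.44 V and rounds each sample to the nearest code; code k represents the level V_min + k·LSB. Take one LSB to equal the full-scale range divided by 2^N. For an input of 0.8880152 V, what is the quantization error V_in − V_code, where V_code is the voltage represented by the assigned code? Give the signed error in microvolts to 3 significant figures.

−31.7 µV

Span = 1.44 V. LSB = 1.44 V / 2^13 ≈ 175.8 µV.
(V_in − V_min)/LSB = (0.8880152 − (0)) × 8192/1.44 = 5051.8198 → nearest code k = 5052.
Reconstructed level: 0 + 5052 × 1.44/8192 V = 0.8880468750 V.
V_in − V_code = 0.8880152 − (0.8880468750) = −31.7 µV.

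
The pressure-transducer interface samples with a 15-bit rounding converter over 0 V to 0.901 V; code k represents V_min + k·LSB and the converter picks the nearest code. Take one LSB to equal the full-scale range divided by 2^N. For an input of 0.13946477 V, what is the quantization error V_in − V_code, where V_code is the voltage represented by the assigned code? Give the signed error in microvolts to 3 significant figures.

Range is 0.901 V. LSB = 0.901 V / 2^15 ≈ 27.50 µV.
(0.13946477 − (0)) / LSB = 0.13946477 × 32768/0.901 = 5072.1216. Nearest integer: k = 5072.
V_code = V_min + k × range/2^15 = 0 + 5072 × 0.901/32768 = 0.13946142578 V.
e = 0.13946477 − (0.13946142578) = +3.34 µV.

+3.34 µV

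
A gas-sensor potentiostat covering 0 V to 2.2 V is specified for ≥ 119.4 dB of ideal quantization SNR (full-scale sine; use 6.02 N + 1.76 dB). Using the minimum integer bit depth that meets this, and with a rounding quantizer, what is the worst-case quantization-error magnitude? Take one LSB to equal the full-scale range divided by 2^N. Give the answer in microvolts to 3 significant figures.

1.05 µV

Span = 2.2 V.
N ≥ (119.4 − 1.76)/6.02 = 19.542 → N_min = 20.
Step size = 2.2/1048576 V = 2.0981 µV.
Half an LSB is 1.05 µV.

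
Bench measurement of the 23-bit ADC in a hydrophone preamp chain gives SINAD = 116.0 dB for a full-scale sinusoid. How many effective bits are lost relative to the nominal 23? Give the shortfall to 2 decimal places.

4.02 bits

Effective bits = (116.0 − 1.76)/6.02 = 18.9767.
23 − 18.9767 = 4.02 bits below nominal.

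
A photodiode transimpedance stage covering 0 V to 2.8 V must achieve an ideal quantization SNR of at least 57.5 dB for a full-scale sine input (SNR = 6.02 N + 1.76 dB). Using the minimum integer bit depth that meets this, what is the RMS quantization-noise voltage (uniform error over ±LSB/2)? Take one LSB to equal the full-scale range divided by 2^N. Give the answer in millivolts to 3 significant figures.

Full-scale range = 2.8 V.
Solving 6.02 N ≥ 57.5 − 1.76: N ≥ 9.259. Round up → N = 10.
Step size = 2.8/1024 V = 2.7344 mV.
V_rms = LSB/√12 = 0.789 mV.

0.789 mV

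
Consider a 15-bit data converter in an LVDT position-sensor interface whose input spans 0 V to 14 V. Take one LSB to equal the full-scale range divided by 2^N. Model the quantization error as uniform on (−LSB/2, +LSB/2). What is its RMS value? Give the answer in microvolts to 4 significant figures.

123.3 µV

Range is 14 V.
LSB = 14 V ÷ 2^15 = 14/32768 V = 427.246 µV.
σ_q = LSB/√12 = 427.246 µV/3.4641 = 123.3 µV.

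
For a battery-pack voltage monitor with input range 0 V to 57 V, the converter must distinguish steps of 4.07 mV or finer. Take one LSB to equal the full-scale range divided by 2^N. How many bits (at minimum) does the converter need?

14 bits

Range is 57 V.
Levels needed ≥ 57/4.07 mV = 14000. 2^14 = 16384 suffices, so N_min = 14.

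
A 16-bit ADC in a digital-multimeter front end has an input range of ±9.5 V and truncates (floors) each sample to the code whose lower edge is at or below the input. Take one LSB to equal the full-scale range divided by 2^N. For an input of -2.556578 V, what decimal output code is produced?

23949

Full-scale range = 9.5 V − (-9.5 V) = 19 V. LSB = 19 V / 2^16 ≈ 289.9 µV.
(V_in − V_min) × 2^16/range = (-2.556578 − (-9.5)) × 65536/19 = 23949.690.
Floor → code = 23949.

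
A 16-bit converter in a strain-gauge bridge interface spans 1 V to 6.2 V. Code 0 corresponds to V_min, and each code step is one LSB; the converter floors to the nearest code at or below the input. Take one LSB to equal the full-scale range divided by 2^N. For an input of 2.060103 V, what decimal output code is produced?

13360

Span: 6.2 V − (1 V) = 5.2 V. LSB = 5.2 V / 2^16 ≈ 79.35 µV.
(V_in − V_min) × 2^16/range = (2.060103 − (1)) × 65536/5.2 = 13360.560.
Floor → code = 13360.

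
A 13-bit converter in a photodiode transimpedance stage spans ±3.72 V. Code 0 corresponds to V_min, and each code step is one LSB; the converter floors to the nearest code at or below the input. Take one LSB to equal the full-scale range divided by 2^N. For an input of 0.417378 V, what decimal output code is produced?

4555

The full-scale span is 3.72 − (-3.72) = 7.44 V. LSB = 7.44 V / 2^13 ≈ 0.9082 mV.
(V_in − V_min) × 2^13/range = (0.417378 − (-3.72)) × 8192/7.44 = 4555.565.
Floor → code = 4555.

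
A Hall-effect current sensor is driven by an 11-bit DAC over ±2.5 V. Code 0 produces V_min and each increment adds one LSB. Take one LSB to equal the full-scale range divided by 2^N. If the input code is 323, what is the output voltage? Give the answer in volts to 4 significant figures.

-1.711 V

The full-scale span is 2.5 − (-2.5) = 5 V. LSB = 5 V / 2^11.
Output = V_min + (323/2048) × range = -2.5 + 0.157715 × 5 V
      = -2.5 + 0.788574 = -1.71143 V.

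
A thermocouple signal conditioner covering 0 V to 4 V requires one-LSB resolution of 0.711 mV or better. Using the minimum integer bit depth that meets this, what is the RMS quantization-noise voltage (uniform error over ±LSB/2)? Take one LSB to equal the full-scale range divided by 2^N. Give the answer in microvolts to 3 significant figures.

141 µV

Full-scale range = 4 V.
Levels needed ≥ 4/0.711 mV = 5626. 2^13 = 8192 suffices, so N_min = 13.
LSB = 4 V / 2^13 = 488.28 µV.
RMS noise = LSB/√12 = 141 µV.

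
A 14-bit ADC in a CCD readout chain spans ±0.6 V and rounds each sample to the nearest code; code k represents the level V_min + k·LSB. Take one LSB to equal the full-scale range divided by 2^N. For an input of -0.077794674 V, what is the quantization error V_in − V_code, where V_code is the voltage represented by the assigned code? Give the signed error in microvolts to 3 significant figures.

Range = 0.6 − (-0.6) = 1.2 V. LSB = 1.2 V / 2^14 ≈ 73.24 µV.
Position in LSBs: (-0.077794674 − (-0.6)) × 16384/1.2 = 7129.8434; rounding gives k = 7130.
Reconstructed level: -0.6 + 7130 × 1.2/16384 V = -0.077783203125 V.
V_in − V_code = -0.077794674 − (-0.077783203125) = −11.5 µV.

−11.5 µV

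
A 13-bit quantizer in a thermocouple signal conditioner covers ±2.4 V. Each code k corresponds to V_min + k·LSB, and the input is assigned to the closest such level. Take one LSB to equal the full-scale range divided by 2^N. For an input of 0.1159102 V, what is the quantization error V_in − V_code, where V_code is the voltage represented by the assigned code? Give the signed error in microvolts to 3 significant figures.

−105 µV

Full-scale range = 2.4 V − (-2.4 V) = 4.8 V. LSB = 4.8 V / 2^13 ≈ 0.5859 mV.
Position in LSBs: (0.1159102 − (-2.4)) × 8192/4.8 = 4293.8201; rounding gives k = 4294.
Reconstructed level: -2.4 + 4294 × 4.8/8192 V = 0.1160156250 V.
V_in − V_code = 0.1159102 − (0.1160156250) = −105 µV.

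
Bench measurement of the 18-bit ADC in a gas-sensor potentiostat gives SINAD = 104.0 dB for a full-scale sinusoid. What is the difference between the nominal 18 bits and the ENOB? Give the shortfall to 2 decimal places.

Effective bits = (104.0 − 1.76)/6.02 = 16.9834.
18 − 16.9834 = 1.02 bits below nominal.

1.02 bits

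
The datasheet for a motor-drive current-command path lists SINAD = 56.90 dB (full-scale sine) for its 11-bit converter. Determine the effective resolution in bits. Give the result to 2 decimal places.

Inverting SNR = 6.02 N + 1.76: N_eff = (56.90 − 1.76)/6.02 = 9.1595.

9.16 bits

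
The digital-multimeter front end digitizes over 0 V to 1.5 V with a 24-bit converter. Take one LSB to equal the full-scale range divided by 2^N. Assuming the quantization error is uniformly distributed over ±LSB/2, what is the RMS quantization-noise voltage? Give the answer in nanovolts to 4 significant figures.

25.81 nV

Range is 1.5 V.
One LSB is 1.5 V / 16777216 = 89.4070 nV.
RMS of a uniform error over width LSB is LSB/√12 = 25.81 nV.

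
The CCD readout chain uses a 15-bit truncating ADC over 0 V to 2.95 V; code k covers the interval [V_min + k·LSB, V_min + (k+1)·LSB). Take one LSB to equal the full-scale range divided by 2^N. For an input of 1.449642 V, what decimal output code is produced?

16102

Span = 2.95 V. LSB = 2.95 V / 2^15 ≈ 90.03 µV.
code = ⌊(V_in − V_min)/LSB⌋ = ⌊(V_in − V_min) × 2^15 / range⌋
     = ⌊(1.449642 − (0)) × 32768 / 2.95⌋ = ⌊1.449642 × 32768/2.95⌋
     = ⌊16102.328⌋ = 16102.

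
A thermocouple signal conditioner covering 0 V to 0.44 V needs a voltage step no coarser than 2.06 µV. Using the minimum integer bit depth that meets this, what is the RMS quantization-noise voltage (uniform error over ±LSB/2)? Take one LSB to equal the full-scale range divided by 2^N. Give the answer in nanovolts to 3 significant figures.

Span = 0.44 V.
Required number of levels: 0.44/2.06 µV = 213590; smallest N with 2^N ≥ that is 18.
Step size = 0.44/262144 V = 1.6785 µV.
σ_q = LSB/√12 = 1.6785 µV/3.4641 = 485 nV.

485 nV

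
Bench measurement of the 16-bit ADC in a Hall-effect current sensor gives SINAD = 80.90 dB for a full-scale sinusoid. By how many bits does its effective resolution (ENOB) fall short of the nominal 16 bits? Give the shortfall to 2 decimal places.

2.85 bits

ENOB = (SINAD − 1.76)/6.02 = (80.90 − 1.76)/6.02 = 13.1462 bits.
Lost resolution: 16 − 13.1462 = 2.8538 bits.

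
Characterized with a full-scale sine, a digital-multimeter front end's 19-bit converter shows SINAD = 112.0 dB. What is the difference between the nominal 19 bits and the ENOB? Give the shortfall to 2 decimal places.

ENOB = (SINAD − 1.76)/6.02 = (112.0 − 1.76)/6.02 = 18.3123 bits.
19 − 18.3123 = 0.69 bits below nominal.

0.69 bits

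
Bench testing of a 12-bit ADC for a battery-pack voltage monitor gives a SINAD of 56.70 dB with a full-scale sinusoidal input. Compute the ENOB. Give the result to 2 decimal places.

9.13 bits

Inverting SNR = 6.02 N + 1.76: N_eff = (56.70 − 1.76)/6.02 = 9.1262.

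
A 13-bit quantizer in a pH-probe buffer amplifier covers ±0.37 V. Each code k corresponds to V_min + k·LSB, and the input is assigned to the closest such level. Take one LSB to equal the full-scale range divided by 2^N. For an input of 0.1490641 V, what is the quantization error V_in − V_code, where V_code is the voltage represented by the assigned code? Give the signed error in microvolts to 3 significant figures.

+16.2 µV

Range = 0.37 − (-0.37) = 0.74 V. LSB = 0.74 V / 2^13 ≈ 90.33 µV.
(0.1490641 − (-0.37)) / LSB = 0.5190641 × 8192/0.74 = 5746.1799. Nearest integer: k = 5746.
Reconstructed level: -0.37 + 5746 × 0.74/8192 V = 0.1490478516 V.
V_in − V_code = 0.1490641 − (0.1490478516) = +16.2 µV.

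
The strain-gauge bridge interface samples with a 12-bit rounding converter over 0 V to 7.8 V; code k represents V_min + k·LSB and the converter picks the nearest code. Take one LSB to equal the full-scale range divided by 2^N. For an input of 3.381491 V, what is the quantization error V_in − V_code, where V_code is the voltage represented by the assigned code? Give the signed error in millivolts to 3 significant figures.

−0.540 mV

Full-scale range = 7.8 V. LSB = 7.8 V / 2^12 ≈ 1.904 mV.
(3.381491 − (0)) / LSB = 3.381491 × 4096/7.8 = 1775.7163. Nearest integer: k = 1776.
V_code = 0 + (1776/4096) × 7.8 = 3.382031250 V.
V_in − V_code = 3.381491 − (3.382031250) = −0.540 mV.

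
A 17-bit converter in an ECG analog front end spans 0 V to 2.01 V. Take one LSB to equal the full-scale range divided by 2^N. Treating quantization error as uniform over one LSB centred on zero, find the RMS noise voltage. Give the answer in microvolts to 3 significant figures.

4.43 µV

Span = 2.01 V.
LSB = 2.01 V / 2^17 = 15.335 µV.
RMS of a uniform error over width LSB is LSB/√12 = 4.43 µV.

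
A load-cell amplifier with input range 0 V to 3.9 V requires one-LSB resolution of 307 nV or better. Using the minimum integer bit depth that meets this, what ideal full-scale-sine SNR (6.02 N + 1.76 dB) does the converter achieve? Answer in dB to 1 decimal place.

146.2 dB

Full-scale range = 3.9 V.
3.9 V / 307 nV = 1.270e7. Since 2^23 = 8388608 and 2^24 = 16777216, N = 24.
Ideal SNR at N = 24: 6.02·24 + 1.76 = 146.2 dB.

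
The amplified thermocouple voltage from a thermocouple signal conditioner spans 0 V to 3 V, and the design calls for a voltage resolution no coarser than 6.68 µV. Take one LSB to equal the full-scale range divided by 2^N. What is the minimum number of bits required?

Range is 3 V.
Need 2^N ≥ 3 V / 6.68 µV = 449100 → N_min = 19.

19 bits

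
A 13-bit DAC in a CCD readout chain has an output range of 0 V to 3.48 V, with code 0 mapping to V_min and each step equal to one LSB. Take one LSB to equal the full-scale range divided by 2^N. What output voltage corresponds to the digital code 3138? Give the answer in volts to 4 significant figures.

1.333 V

Span = 3.48 V. LSB = 3.48 V / 2^13.
V_out = V_min + code × LSB = 0 V + 3138 × 3.48 V / 8192
      = 0 V + 1.33304 V = 1.33304 V.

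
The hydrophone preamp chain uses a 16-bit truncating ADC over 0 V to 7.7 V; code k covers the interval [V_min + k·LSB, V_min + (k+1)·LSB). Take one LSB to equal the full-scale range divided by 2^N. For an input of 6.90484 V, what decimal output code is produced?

Full-scale range = 7.7 V. LSB = 7.7 V / 2^16 ≈ 117.5 µV.
code = ⌊(V_in − V_min)/LSB⌋ = ⌊(V_in − V_min) × 2^16 / range⌋
     = ⌊(6.90484 − (0)) × 65536 / 7.7⌋ = ⌊6.90484 × 65536/7.7⌋
     = ⌊58768.259⌋ = 58768.

58768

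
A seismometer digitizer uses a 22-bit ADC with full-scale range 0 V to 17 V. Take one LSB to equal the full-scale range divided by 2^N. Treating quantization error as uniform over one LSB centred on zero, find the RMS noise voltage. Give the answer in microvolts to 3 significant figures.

1.17 µV

Span = 17 V.
LSB = 17 V ÷ 2^22 = 17/4194304 V = 4.0531 µV.
RMS of a uniform error over width LSB is LSB/√12 = 1.17 µV.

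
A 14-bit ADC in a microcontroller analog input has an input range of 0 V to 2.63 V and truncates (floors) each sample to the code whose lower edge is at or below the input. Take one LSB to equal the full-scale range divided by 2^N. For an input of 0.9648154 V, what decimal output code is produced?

Full-scale range = 2.63 V. LSB = 2.63 V / 2^14 ≈ 160.5 µV.
code = ⌊(V_in − V_min)/LSB⌋ = ⌊(V_in − V_min) × 2^14 / range⌋
     = ⌊(0.9648154 − (0)) × 16384 / 2.63⌋ = ⌊0.9648154 × 16384/2.63⌋
     = ⌊6010.470⌋ = 6010.

6010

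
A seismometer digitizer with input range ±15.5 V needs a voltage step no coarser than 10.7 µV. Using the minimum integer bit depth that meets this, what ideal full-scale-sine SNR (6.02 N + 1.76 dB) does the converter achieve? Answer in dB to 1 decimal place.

134.2 dB

Span: 15.5 V − (-15.5 V) = 31 V.
31 V / 10.7 µV = 2.897e6. Since 2^21 = 2097152 and 2^22 = 4194304, N = 22.
6.02(22) + 1.76 = 134.20 dB.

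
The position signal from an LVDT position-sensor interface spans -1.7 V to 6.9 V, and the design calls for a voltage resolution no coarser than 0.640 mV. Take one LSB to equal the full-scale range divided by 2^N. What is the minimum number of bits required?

Span: 6.9 V − (-1.7 V) = 8.6 V.
Required number of levels: 8.6/0.640 mV = 13437; smallest N with 2^N ≥ that is 14.

14 bits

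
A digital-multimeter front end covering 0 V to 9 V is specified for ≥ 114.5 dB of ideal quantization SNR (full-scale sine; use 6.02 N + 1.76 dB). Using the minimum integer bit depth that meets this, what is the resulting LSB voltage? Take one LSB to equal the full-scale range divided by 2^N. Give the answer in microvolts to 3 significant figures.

Full-scale range = 9 V.
Solving 6.02 N ≥ 114.5 − 1.76: N ≥ 18.728. Round up → N = 19.
LSB = 9 V / 2^19 = 17.2 µV.

17.2 µV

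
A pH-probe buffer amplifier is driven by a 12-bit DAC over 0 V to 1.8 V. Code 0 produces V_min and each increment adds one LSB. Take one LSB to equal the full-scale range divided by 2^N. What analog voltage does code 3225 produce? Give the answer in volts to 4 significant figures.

Full-scale range = 1.8 V. LSB = 1.8 V / 2^12.
Output = V_min + (3225/4096) × range = 0 + 0.787354 × 1.8 V
      = 0 + 1.41724 = 1.41724 V.

1.417 V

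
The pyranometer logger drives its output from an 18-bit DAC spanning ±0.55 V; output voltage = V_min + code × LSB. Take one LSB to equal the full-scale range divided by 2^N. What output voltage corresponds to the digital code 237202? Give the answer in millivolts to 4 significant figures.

445.3 mV

Span: 0.55 V − (-0.55 V) = 1.1 V. LSB = 1.1 V / 2^18.
V_out = -0.55 + 237202 × (1.1/262144) V
      = -0.55 V + 0.995339 V = 0.445339 V.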